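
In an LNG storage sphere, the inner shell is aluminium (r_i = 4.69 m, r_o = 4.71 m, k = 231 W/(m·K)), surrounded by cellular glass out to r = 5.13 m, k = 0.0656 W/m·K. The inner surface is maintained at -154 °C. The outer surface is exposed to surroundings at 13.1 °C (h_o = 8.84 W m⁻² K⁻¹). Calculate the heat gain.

Q = 7.80 kW

Treat each layer as a resistance in series:
  R_aluminium = (1/4.69 − 1/4.71)/(4πk) = 9.054×10^-4/(4π·231) = 3.119×10^-7 K/W
  R_cellular glass = (1/4.71 − 1/5.13)/(4πk) = 0.01738/(4π·0.0656) = 0.02109 K/W
  R_conv,out = 1/(4πr²h) = 1/(4π·5.13²·8.84) = 3.421×10^-4 K/W
ΣR = 3.119×10^-7 + 0.02109 + 3.421×10^-4 = 0.02143 K/W
Q = ΔT/ΣR = (-154 °C − 13.1 °C)/0.02143 = -7800 W
(Negative Q ⇒ heat flows inward; heat gain = 7800 W.)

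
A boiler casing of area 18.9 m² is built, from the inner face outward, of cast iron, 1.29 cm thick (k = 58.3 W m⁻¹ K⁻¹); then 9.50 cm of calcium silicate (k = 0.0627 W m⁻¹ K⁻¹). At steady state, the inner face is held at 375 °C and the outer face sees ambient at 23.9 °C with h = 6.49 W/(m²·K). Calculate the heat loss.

Resistance network (inner→outer):
  R_cast iron = L/(kA) = 0.0129/(58.3·18.9) = 1.171×10^-5 K/W
  R_calcium silicate = L/(kA) = 0.0950/(0.0627·18.9) = 0.08017 K/W
  R_conv,out = 1/(hA) = 1/(6.49·18.9) = 0.008153 K/W
ΣR = 1.171×10^-5 + 0.08017 + 0.008153 = 0.08833 K/W
Q = ΔT/ΣR = (375 °C − 23.9 °C)/0.08833 = 3970 W

Q = 3970 W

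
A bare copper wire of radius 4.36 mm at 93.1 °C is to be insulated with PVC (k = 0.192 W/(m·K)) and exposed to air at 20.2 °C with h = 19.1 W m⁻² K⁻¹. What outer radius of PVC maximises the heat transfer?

r_cr = 1.01 cm

For a cylinder, r_cr = k_ins/h = 0.192/19.1 = 0.0101 m = 1.01 cm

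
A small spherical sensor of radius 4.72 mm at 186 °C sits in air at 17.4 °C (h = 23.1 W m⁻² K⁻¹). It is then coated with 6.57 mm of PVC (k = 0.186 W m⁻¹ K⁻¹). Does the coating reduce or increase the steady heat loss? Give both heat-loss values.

increases: 1.09 → 2.11 W

Critical radius for a sphere: r_cr = 2k/h = 0.0161 m = 1.61 cm.
Outer radius after coating: r₂ = 0.00472 + 0.00657 = 0.01129 m.
Since r₁ < r_cr and r₂ ≤ r_cr, the coating moves toward the maximum at r_cr — heat loss rises.
Bare: R = 1/(4πr₁²h) = 154.6 K/W; Q = 168.6/154.6 = 1.09 W.
Coated: R = R_cond + R_conv = 79.77 K/W; Q = 168.6/79.77 = 2.11 W.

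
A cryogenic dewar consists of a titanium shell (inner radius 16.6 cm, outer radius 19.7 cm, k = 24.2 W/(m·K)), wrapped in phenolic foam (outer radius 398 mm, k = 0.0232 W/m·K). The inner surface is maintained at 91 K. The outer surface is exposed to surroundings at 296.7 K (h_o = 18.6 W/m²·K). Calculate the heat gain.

Resistance network (inner→outer):
  R_titanium = (1/0.166 − 1/0.197)/(4πk) = 0.9480/(4π·24.2) = 0.003117 K/W
  R_phenolic foam = (1/0.197 − 1/0.398)/(4πk) = 2.564/(4π·0.0232) = 8.793 K/W
  R_conv,out = 1/(4πr²h) = 1/(4π·0.398²·18.6) = 0.02701 K/W
ΣR = 0.003117 + 8.793 + 0.02701 = 8.823 K/W
Q = ΔT/ΣR = (91 K − 296.7 K)/8.823 = -23.3 W
(Negative Q ⇒ heat flows inward; heat gain = 23.3 W.)

Q = 23.3 W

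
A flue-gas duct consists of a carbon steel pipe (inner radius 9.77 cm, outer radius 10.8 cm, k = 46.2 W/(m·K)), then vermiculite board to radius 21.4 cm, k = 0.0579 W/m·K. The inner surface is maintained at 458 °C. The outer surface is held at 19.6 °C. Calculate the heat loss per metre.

Series thermal resistances, inner to outer:
  R'_carbon steel = ln(0.108/0.0977)/(2πk) = 0.1002/(2π·46.2) = 3.453×10^-4 m·K/W
  R'_vermiculite board = ln(0.214/0.108)/(2πk) = 0.6838/(2π·0.0579) = 1.880 m·K/W
ΣR = 3.453×10^-4 + 1.880 = 1.880 m·K/W
Q' = ΔT/ΣR = (458 °C − 19.6 °C)/1.880 = 233 W/m

Q' = 233 W/m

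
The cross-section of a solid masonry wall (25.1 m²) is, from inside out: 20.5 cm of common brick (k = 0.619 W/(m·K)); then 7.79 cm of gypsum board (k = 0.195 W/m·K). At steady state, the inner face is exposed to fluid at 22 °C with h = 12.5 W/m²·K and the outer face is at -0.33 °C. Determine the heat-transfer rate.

Q = 691 W

Series thermal resistances, inner to outer:
  R_conv,in = 1/(hA) = 1/(12.5·25.1) = 0.003187 K/W
  R_common brick = L/(kA) = 0.205/(0.619·25.1) = 0.01319 K/W
  R_gypsum board = L/(kA) = 0.0779/(0.195·25.1) = 0.01592 K/W
ΣR = 0.003187 + 0.01319 + 0.01592 = 0.03230 K/W
Q = ΔT/ΣR = (22 °C − -0.33 °C)/0.03230 = 691 W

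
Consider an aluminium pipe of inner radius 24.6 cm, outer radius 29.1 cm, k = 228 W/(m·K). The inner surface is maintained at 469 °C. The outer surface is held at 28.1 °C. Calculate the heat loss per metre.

Q' = 2πk·ΔT/ln(r₂/r₁) = 2π × 228 × 440.9 / ln(0.291/0.246) = 3.76×10^6 W/m

Q' = 3760 kW/m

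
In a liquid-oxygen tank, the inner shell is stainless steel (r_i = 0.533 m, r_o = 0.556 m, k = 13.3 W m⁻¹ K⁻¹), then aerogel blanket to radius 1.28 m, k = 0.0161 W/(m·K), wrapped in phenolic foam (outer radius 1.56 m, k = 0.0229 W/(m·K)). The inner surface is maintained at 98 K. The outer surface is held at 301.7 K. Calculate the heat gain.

Q = 36.9 W

Treat each layer as a resistance in series:
  R_stainless steel = (1/0.533 − 1/0.556)/(4πk) = 0.07761/(4π·13.3) = 4.644×10^-4 K/W
  R_aerogel blanket = (1/0.556 − 1/1.28)/(4πk) = 1.017/(4π·0.0161) = 5.028 K/W
  R_phenolic foam = (1/1.28 − 1/1.56)/(4πk) = 0.1402/(4π·0.0229) = 0.4873 K/W
ΣR = 4.644×10^-4 + 5.028 + 0.4873 = 5.516 K/W
Q = ΔT/ΣR = (98 K − 301.7 K)/5.516 = -36.9 W
(Negative Q ⇒ heat flows inward; heat gain = 36.9 W.)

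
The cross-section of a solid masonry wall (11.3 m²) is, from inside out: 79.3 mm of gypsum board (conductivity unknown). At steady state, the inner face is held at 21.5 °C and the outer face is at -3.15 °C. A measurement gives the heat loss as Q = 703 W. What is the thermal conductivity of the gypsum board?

ΣR = ΔT/Q = |21.5 − -3.15|/703 = 0.03506 K/W
L/(kA) = 0.03506 ⇒ k = 0.0793/(0.03506·11.3) = 0.200 W/m·K

k = 0.200 W/m·K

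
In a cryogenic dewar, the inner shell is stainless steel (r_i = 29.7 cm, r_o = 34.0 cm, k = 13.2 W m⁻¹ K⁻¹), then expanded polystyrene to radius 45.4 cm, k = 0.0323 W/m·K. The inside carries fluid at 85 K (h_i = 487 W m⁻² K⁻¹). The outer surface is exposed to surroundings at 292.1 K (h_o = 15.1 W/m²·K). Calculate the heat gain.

Q = 112 W

Series thermal resistances, inner to outer:
  R_conv,in = 1/(4πr²h) = 1/(4π·0.297²·487) = 0.001852 K/W
  R_stainless steel = (1/0.297 − 1/0.340)/(4πk) = 0.4258/(4π·13.2) = 0.002567 K/W
  R_expanded polystyrene = (1/0.340 − 1/0.454)/(4πk) = 0.7385/(4π·0.0323) = 1.820 K/W
  R_conv,out = 1/(4πr²h) = 1/(4π·0.454²·15.1) = 0.02557 K/W
ΣR = 0.001852 + 0.002567 + 1.820 + 0.02557 = 1.850 K/W
Q = ΔT/ΣR = (85 K − 292.1 K)/1.850 = -112 W
(Negative Q ⇒ heat flows inward; heat gain = 112 W.)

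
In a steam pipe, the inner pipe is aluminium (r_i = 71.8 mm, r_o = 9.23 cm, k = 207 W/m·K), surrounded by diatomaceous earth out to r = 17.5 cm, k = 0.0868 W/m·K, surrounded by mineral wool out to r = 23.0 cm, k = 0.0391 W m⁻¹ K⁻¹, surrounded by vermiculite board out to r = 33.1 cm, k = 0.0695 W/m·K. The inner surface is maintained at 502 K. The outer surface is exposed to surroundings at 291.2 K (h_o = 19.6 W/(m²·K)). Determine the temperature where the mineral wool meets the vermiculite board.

Series thermal resistances, inner to outer:
  R'_aluminium = ln(0.0923/0.0718)/(2πk) = 0.2512/(2π·207) = 1.931×10^-4 m·K/W
  R'_diatomaceous earth = ln(0.175/0.0923)/(2πk) = 0.6397/(2π·0.0868) = 1.173 m·K/W
  R'_mineral wool = ln(0.230/0.175)/(2πk) = 0.2733/(2π·0.0391) = 1.112 m·K/W
  R'_vermiculite board = ln(0.331/0.230)/(2πk) = 0.3640/(2π·0.0695) = 0.8336 m·K/W
  R'_conv,out = 1/(2πr h) = 1/(2π·0.331·19.6) = 0.02453 m·K/W
ΣR = 1.931×10^-4 + 1.173 + 1.112 + 0.8336 + 0.02453 = 3.143 m·K/W
Q' = ΔT/ΣR = (502 K − 291.2 K)/3.143 = 67.07 W/m
From the inner boundary to the mineral wool/vermiculite board interface, ΣR_partial = 2.285 m·K/W.
T_interface = T_in − Q'·ΣR_partial = 502 K − (67.07)(2.285) = 348.7 K

T = 348.7 K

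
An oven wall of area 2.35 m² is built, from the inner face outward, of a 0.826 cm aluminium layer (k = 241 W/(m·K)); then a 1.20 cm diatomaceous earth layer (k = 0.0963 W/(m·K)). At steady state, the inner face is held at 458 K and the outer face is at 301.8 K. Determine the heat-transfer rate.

Resistance network (inner→outer):
  R_aluminium = L/(kA) = 0.00826/(241·2.35) = 1.458×10^-5 K/W
  R_diatomaceous earth = L/(kA) = 0.0120/(0.0963·2.35) = 0.05303 K/W
ΣR = 1.458×10^-5 + 0.05303 = 0.05304 K/W
Q = ΔT/ΣR = (458 K − 301.8 K)/0.05304 = 2940 W

Q = 2.94 kW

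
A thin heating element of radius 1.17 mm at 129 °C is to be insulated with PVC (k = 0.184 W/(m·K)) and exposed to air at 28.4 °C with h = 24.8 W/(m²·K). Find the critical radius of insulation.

For a cylinder, r_cr = k_ins/h = 0.184/24.8 = 0.00742 m = 0.742 cm

r_cr = 0.742 cm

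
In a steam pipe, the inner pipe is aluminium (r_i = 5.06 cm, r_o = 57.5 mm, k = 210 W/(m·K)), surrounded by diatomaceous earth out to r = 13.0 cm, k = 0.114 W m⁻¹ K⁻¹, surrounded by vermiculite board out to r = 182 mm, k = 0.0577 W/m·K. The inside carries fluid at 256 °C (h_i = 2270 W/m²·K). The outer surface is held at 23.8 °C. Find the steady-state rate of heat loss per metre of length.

Treat each layer as a resistance in series:
  R'_conv,in = 1/(2πr h) = 1/(2π·0.0506·2270) = 0.001386 m·K/W
  R'_aluminium = ln(0.0575/0.0506)/(2πk) = 0.1278/(2π·210) = 9.688×10^-5 m·K/W
  R'_diatomaceous earth = ln(0.130/0.0575)/(2πk) = 0.8157/(2π·0.114) = 1.139 m·K/W
  R'_vermiculite board = ln(0.182/0.130)/(2πk) = 0.3365/(2π·0.0577) = 0.9281 m·K/W
ΣR = 0.001386 + 9.688×10^-5 + 1.139 + 0.9281 = 2.069 m·K/W
Q' = ΔT/ΣR = (256 °C − 23.8 °C)/2.069 = 112 W/m

Q' = 112 W/m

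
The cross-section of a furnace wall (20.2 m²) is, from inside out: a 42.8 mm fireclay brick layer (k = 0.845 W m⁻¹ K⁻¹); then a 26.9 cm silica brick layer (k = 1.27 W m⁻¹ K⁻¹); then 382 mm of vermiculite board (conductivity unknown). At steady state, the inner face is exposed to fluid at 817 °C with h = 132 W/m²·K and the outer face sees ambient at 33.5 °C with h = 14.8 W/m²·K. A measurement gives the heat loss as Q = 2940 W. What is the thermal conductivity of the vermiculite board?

k = 0.0757 W/m·K

ΣR = ΔT/Q = |817 − 33.5|/2940 = 0.2665 K/W
Known resistances:
  R_conv,in = 1/(hA) = 1/(132·20.2) = 3.750×10^-4 K/W
  R_fireclay brick = L/(kA) = 0.0428/(0.845·20.2) = 0.002507 K/W
  R_silica brick = L/(kA) = 0.269/(1.27·20.2) = 0.01049 K/W
  R_conv,out = 1/(hA) = 1/(14.8·20.2) = 0.003345 K/W
R_vermiculite board = ΣR − ΣR_known = 0.2665 − 0.01672 = 0.2498 K/W
L/(kA) = 0.2498 ⇒ k = 0.382/(0.2498·20.2) = 0.0757 W/m·K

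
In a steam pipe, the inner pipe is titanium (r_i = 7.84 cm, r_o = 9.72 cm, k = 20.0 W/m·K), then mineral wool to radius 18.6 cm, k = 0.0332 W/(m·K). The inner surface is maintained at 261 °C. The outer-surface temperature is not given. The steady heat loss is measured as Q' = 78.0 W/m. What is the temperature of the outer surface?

Sum the resistances:
  R'_titanium = ln(0.0972/0.0784)/(2πk) = 0.2149/(2π·20.0) = 0.001710 m·K/W
  R'_mineral wool = ln(0.186/0.0972)/(2πk) = 0.6490/(2π·0.0332) = 3.111 m·K/W
ΣR = 3.113 m·K/W
ΔT = Q'·ΣR = 78.0 × 3.113 = 242.8 K
Heat flows outward, so T_out = T_in − ΔT = 261 − 242.8 = 18.2 °C

T_out = 18.2 °C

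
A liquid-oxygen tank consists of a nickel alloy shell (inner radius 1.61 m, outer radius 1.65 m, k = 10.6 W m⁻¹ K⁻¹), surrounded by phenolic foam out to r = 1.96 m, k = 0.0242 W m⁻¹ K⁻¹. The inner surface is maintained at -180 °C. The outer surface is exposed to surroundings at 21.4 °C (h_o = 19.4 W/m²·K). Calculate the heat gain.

Q = 637 W

Resistance network (inner→outer):
  R_nickel alloy = (1/1.61 − 1/1.65)/(4πk) = 0.01506/(4π·10.6) = 1.130×10^-4 K/W
  R_phenolic foam = (1/1.65 − 1/1.96)/(4πk) = 0.09586/(4π·0.0242) = 0.3152 K/W
  R_conv,out = 1/(4πr²h) = 1/(4π·1.96²·19.4) = 0.001068 K/W
ΣR = 1.130×10^-4 + 0.3152 + 0.001068 = 0.3164 K/W
Q = ΔT/ΣR = (-180 °C − 21.4 °C)/0.3164 = -637 W
(Negative Q ⇒ heat flows inward; heat gain = 637 W.)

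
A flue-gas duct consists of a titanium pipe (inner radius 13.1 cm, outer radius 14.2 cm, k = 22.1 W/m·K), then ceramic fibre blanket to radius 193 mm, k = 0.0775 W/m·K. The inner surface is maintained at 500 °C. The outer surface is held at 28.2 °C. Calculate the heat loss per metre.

Q' = 748 W/m

Series thermal resistances, inner to outer:
  R'_titanium = ln(0.142/0.131)/(2πk) = 0.08063/(2π·22.1) = 5.807×10^-4 m·K/W
  R'_ceramic fibre blanket = ln(0.193/0.142)/(2πk) = 0.3069/(2π·0.0775) = 0.6302 m·K/W
ΣR = 5.807×10^-4 + 0.6302 = 0.6308 m·K/W
Q' = ΔT/ΣR = (500 °C − 28.2 °C)/0.6308 = 748 W/m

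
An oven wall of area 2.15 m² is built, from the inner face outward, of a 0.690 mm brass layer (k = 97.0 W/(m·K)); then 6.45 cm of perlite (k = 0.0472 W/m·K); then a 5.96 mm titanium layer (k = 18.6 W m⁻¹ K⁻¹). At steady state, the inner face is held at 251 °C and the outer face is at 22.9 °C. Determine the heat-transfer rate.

Q = 359 W

Resistance network (inner→outer):
  R_brass = L/(kA) = 6.90×10^-4/(97.0·2.15) = 3.309×10^-6 K/W
  R_perlite = L/(kA) = 0.0645/(0.0472·2.15) = 0.6356 K/W
  R_titanium = L/(kA) = 0.00596/(18.6·2.15) = 1.490×10^-4 K/W
ΣR = 3.309×10^-6 + 0.6356 + 1.490×10^-4 = 0.6358 K/W
Q = ΔT/ΣR = (251 °C − 22.9 °C)/0.6358 = 359 W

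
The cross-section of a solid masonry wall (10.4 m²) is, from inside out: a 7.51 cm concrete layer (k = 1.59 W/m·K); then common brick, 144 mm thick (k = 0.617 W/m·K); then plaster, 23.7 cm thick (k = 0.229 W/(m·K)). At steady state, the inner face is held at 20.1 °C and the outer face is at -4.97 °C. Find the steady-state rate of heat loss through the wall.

Resistance network (inner→outer):
  R_concrete = L/(kA) = 0.0751/(1.59·10.4) = 0.004542 K/W
  R_common brick = L/(kA) = 0.144/(0.617·10.4) = 0.02244 K/W
  R_plaster = L/(kA) = 0.237/(0.229·10.4) = 0.09951 K/W
ΣR = 0.004542 + 0.02244 + 0.09951 = 0.1265 K/W
Q = ΔT/ΣR = (20.1 °C − -4.97 °C)/0.1265 = 198 W

Q = 198 W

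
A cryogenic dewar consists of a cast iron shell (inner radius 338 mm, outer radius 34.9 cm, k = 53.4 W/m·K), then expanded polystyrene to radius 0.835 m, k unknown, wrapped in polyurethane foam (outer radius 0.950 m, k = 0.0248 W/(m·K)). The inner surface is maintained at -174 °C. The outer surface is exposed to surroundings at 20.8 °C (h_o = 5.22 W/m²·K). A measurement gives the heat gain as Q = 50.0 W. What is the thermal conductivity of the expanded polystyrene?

ΣR = ΔT/Q = |-174 − 20.8|/50.0 = 3.896 K/W
Known resistances:
  R_cast iron = (1/0.338 − 1/0.349)/(4πk) = 0.09325/(4π·53.4) = 1.390×10^-4 K/W
  R_polyurethane foam = (1/0.835 − 1/0.950)/(4πk) = 0.1450/(4π·0.0248) = 0.4652 K/W
  R_conv,out = 1/(4πr²h) = 1/(4π·0.950²·5.22) = 0.01689 K/W
R_expanded polystyrene = ΣR − ΣR_known = 3.896 − 0.4822 = 3.414 K/W
(1/r₁−1/r₂)/(4πk) = 3.414 ⇒ k = 1.668/(4π·3.414) = 0.0389 W/m·K

k = 0.0389 W/m·K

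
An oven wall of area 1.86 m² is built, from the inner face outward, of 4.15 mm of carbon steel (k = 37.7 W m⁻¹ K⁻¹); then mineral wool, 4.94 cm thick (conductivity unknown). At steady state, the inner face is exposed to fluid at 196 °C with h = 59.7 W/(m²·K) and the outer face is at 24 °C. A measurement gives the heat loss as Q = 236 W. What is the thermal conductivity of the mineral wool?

k = 0.0369 W/m·K

ΣR = ΔT/Q = |196 − 24|/236 = 0.7288 K/W
Known resistances:
  R_conv,in = 1/(hA) = 1/(59.7·1.86) = 0.009006 K/W
  R_carbon steel = L/(kA) = 0.00415/(37.7·1.86) = 5.918×10^-5 K/W
R_mineral wool = ΣR − ΣR_known = 0.7288 − 0.009065 = 0.7197 K/W
L/(kA) = 0.7197 ⇒ k = 0.0494/(0.7197·1.86) = 0.0369 W/m·K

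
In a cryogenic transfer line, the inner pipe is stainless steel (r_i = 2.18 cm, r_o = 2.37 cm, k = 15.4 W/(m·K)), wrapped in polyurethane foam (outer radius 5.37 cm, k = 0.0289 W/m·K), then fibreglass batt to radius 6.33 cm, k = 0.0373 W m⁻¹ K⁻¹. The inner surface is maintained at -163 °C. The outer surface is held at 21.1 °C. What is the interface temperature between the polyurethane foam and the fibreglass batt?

Series thermal resistances, inner to outer:
  R'_stainless steel = ln(0.0237/0.0218)/(2πk) = 0.08357/(2π·15.4) = 8.636×10^-4 m·K/W
  R'_polyurethane foam = ln(0.0537/0.0237)/(2πk) = 0.8179/(2π·0.0289) = 4.504 m·K/W
  R'_fibreglass batt = ln(0.0633/0.0537)/(2πk) = 0.1645/(2π·0.0373) = 0.7018 m·K/W
ΣR = 8.636×10^-4 + 4.504 + 0.7018 = 5.207 m·K/W
Q' = ΔT/ΣR = (-163 °C − 21.1 °C)/5.207 = -35.36 W/m
From the inner boundary to the polyurethane foam/fibreglass batt interface, ΣR_partial = 4.505 m·K/W.
T_interface = T_in − Q'·ΣR_partial = -163 °C − (-35.36)(4.505) = -3.7 °C

T = -3.7 °C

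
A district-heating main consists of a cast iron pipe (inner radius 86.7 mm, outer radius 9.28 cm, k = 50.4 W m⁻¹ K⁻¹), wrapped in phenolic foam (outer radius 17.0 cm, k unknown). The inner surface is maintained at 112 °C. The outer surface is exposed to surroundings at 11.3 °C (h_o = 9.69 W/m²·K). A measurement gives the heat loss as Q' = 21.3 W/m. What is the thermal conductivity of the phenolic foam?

k = 0.0208 W/m·K

ΣR = ΔT/Q' = |112 − 11.3|/21.3 = 4.728 m·K/W
Known resistances:
  R'_cast iron = ln(0.0928/0.0867)/(2πk) = 0.06799/(2π·50.4) = 2.147×10^-4 m·K/W
  R'_conv,out = 1/(2πr h) = 1/(2π·0.170·9.69) = 0.09662 m·K/W
R_phenolic foam = ΣR − ΣR_known = 4.728 − 0.09683 = 4.631 m·K/W
ln(r₂/r₁)/(2πk) = 4.631 ⇒ k = 0.6054/(2π·4.631) = 0.0208 W/m·K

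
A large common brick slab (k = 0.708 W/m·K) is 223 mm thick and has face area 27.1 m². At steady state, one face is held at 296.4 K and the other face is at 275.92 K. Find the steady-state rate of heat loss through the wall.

Q = 1760 W

Q = kA·ΔT/L = 0.708 × 27.1 × |296.4 K − 275.92 K| / 0.223 = 1760 W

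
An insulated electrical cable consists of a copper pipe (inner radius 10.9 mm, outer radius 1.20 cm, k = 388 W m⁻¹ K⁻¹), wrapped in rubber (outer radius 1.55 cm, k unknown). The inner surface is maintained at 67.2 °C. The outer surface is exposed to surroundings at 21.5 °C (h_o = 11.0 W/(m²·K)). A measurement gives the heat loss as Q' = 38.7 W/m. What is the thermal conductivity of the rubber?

k = 0.165 W/m·K

ΣR = ΔT/Q' = |67.2 − 21.5|/38.7 = 1.181 m·K/W
Known resistances:
  R'_copper = ln(0.0120/0.0109)/(2πk) = 0.09614/(2π·388) = 3.944×10^-5 m·K/W
  R'_conv,out = 1/(2πr h) = 1/(2π·0.0155·11.0) = 0.9335 m·K/W
R_rubber = ΣR − ΣR_known = 1.181 − 0.9335 = 0.2475 m·K/W
ln(r₂/r₁)/(2πk) = 0.2475 ⇒ k = 0.2559/(2π·0.2475) = 0.165 W/m·K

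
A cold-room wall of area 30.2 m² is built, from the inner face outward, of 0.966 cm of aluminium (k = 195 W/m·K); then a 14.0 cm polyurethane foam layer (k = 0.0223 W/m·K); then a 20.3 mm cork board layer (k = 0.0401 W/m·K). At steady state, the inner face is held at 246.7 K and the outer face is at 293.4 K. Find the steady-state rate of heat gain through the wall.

Q = 208 W

Resistance network (inner→outer):
  R_aluminium = L/(kA) = 0.00966/(195·30.2) = 1.640×10^-6 K/W
  R_polyurethane foam = L/(kA) = 0.140/(0.0223·30.2) = 0.2079 K/W
  R_cork board = L/(kA) = 0.0203/(0.0401·30.2) = 0.01676 K/W
ΣR = 1.640×10^-6 + 0.2079 + 0.01676 = 0.2247 K/W
Q = ΔT/ΣR = (246.7 K − 293.4 K)/0.2247 = -208 W
(Negative Q ⇒ heat flows inward; heat gain = 208 W.)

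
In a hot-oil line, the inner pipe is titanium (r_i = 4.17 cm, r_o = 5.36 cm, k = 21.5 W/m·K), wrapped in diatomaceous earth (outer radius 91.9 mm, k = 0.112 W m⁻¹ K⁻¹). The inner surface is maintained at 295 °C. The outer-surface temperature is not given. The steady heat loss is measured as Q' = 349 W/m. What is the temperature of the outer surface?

T_out = 27.0 °C

Series resistances:
  R'_titanium = ln(0.0536/0.0417)/(2πk) = 0.2510/(2π·21.5) = 0.001858 m·K/W
  R'_diatomaceous earth = ln(0.0919/0.0536)/(2πk) = 0.5392/(2π·0.112) = 0.7661 m·K/W
ΣR = 0.7680 m·K/W
ΔT = Q'·ΣR = 349 × 0.7680 = 268.0 K
Heat flows outward, so T_out = T_in − ΔT = 295 − 268.0 = 27.0 °C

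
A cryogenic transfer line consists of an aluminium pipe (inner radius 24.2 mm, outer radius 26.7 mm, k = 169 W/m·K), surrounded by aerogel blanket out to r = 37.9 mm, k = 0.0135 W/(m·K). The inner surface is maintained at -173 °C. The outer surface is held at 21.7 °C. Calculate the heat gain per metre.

Resistance network (inner→outer):
  R'_aluminium = ln(0.0267/0.0242)/(2πk) = 0.09831/(2π·169) = 9.258×10^-5 m·K/W
  R'_aerogel blanket = ln(0.0379/0.0267)/(2πk) = 0.3503/(2π·0.0135) = 4.130 m·K/W
ΣR = 9.258×10^-5 + 4.130 = 4.130 m·K/W
Q' = ΔT/ΣR = (-173 °C − 21.7 °C)/4.130 = -47.1 W/m
(Negative Q' ⇒ heat flows inward; heat gain = 47.1 W/m.)

Q' = 47.1 W/m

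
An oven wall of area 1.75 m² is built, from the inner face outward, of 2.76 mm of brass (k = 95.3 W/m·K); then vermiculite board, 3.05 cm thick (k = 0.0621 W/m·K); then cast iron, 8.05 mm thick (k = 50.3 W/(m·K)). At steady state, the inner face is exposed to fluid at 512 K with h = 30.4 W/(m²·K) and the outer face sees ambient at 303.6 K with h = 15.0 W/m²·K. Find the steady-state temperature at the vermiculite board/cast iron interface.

T = 327.2 K

Resistance network (inner→outer):
  R_conv,in = 1/(hA) = 1/(30.4·1.75) = 0.01880 K/W
  R_brass = L/(kA) = 0.00276/(95.3·1.75) = 1.655×10^-5 K/W
  R_vermiculite board = L/(kA) = 0.0305/(0.0621·1.75) = 0.2807 K/W
  R_cast iron = L/(kA) = 0.00805/(50.3·1.75) = 9.145×10^-5 K/W
  R_conv,out = 1/(hA) = 1/(15.0·1.75) = 0.03810 K/W
ΣR = 0.01880 + 1.655×10^-5 + 0.2807 + 9.145×10^-5 + 0.03810 = 0.3377 K/W
Q = ΔT/ΣR = (512 K − 303.6 K)/0.3377 = 617.1 W
From the inner boundary to the vermiculite board/cast iron interface, ΣR_partial = 0.2995 K/W.
T_interface = T_in − Q·ΣR_partial = 512 K − (617.1)(0.2995) = 327.2 K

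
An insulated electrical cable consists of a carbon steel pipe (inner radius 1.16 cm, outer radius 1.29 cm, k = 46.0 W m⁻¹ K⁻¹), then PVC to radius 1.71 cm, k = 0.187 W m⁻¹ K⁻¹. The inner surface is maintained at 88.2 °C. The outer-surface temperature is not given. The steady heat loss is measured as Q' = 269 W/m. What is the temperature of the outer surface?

T_out = 23.6 °C

Series resistances:
  R'_carbon steel = ln(0.0129/0.0116)/(2πk) = 0.1062/(2π·46.0) = 3.675×10^-4 m·K/W
  R'_PVC = ln(0.0171/0.0129)/(2πk) = 0.2819/(2π·0.187) = 0.2399 m·K/W
ΣR = 0.2402 m·K/W
ΔT = Q'·ΣR = 269 × 0.2402 = 64.61 K
Heat flows outward, so T_out = T_in − ΔT = 88.2 − 64.61 = 23.6 °C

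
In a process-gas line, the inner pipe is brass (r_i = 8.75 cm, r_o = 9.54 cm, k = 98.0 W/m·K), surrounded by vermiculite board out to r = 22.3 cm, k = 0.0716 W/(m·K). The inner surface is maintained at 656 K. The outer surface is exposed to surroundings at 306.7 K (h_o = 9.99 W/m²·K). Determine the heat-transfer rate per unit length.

Q' = 178 W/m

Resistance network (inner→outer):
  R'_brass = ln(0.0954/0.0875)/(2πk) = 0.08644/(2π·98.0) = 1.404×10^-4 m·K/W
  R'_vermiculite board = ln(0.223/0.0954)/(2πk) = 0.8491/(2π·0.0716) = 1.887 m·K/W
  R'_conv,out = 1/(2πr h) = 1/(2π·0.223·9.99) = 0.07144 m·K/W
ΣR = 1.404×10^-4 + 1.887 + 0.07144 = 1.959 m·K/W
Q' = ΔT/ΣR = (656 K − 306.7 K)/1.959 = 178 W/m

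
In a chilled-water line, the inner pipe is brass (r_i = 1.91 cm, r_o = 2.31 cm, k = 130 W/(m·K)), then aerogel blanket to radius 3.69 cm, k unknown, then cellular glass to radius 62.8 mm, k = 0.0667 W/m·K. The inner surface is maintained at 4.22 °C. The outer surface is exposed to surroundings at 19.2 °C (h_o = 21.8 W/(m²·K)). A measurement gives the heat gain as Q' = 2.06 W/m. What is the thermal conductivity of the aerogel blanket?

ΣR = ΔT/Q' = |4.22 − 19.2|/2.06 = 7.272 m·K/W
Known resistances:
  R'_brass = ln(0.0231/0.0191)/(2πk) = 0.1901/(2π·130) = 2.328×10^-4 m·K/W
  R'_cellular glass = ln(0.0628/0.0369)/(2πk) = 0.5317/(2π·0.0667) = 1.269 m·K/W
  R'_conv,out = 1/(2πr h) = 1/(2π·0.0628·21.8) = 0.1163 m·K/W
R_aerogel blanket = ΣR − ΣR_known = 7.272 − 1.386 = 5.886 m·K/W
ln(r₂/r₁)/(2πk) = 5.886 ⇒ k = 0.4684/(2π·5.886) = 0.0127 W/m·K

k = 0.0127 W/m·K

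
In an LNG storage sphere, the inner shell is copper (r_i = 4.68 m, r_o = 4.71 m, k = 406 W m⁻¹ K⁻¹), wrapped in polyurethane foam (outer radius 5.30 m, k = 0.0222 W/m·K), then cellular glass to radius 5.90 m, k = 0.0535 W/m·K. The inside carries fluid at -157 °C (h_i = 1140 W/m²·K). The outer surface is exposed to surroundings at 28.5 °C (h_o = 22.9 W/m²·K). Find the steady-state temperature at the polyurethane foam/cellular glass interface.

Resistance network (inner→outer):
  R_conv,in = 1/(4πr²h) = 1/(4π·4.68²·1140) = 3.187×10^-6 K/W
  R_copper = (1/4.68 − 1/4.71)/(4πk) = 0.001361/(4π·406) = 2.668×10^-7 K/W
  R_polyurethane foam = (1/4.71 − 1/5.30)/(4πk) = 0.02363/(4π·0.0222) = 0.08472 K/W
  R_cellular glass = (1/5.30 − 1/5.90)/(4πk) = 0.01919/(4π·0.0535) = 0.02854 K/W
  R_conv,out = 1/(4πr²h) = 1/(4π·5.90²·22.9) = 9.983×10^-5 K/W
ΣR = 3.187×10^-6 + 2.668×10^-7 + 0.08472 + 0.02854 + 9.983×10^-5 = 0.1134 K/W
Q = ΔT/ΣR = (-157 °C − 28.5 °C)/0.1134 = -1636 W
From the inner boundary to the polyurethane foam/cellular glass interface, ΣR_partial = 0.08472 K/W.
T_interface = T_in − Q·ΣR_partial = -157 °C − (-1636)(0.08472) = -18.4 °C

T = -18.4 °C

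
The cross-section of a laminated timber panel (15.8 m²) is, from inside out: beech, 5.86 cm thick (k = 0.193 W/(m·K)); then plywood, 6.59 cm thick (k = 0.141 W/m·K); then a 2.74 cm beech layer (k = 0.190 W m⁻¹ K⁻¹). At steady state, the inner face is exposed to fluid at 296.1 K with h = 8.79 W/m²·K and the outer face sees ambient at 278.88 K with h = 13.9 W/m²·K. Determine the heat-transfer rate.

Series thermal resistances, inner to outer:
  R_conv,in = 1/(hA) = 1/(8.79·15.8) = 0.007200 K/W
  R_beech = L/(kA) = 0.0586/(0.193·15.8) = 0.01922 K/W
  R_plywood = L/(kA) = 0.0659/(0.141·15.8) = 0.02958 K/W
  R_beech = L/(kA) = 0.0274/(0.190·15.8) = 0.009127 K/W
  R_conv,out = 1/(hA) = 1/(13.9·15.8) = 0.004553 K/W
ΣR = 0.007200 + 0.01922 + 0.02958 + 0.009127 + 0.004553 = 0.06968 K/W
Q = ΔT/ΣR = (296.1 K − 278.88 K)/0.06968 = 247 W

Q = 247 W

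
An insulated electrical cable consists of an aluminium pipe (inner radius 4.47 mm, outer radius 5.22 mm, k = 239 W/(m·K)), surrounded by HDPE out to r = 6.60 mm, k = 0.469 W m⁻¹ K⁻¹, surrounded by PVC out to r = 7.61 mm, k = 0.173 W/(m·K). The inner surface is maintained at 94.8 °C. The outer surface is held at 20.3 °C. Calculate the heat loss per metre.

Series thermal resistances, inner to outer:
  R'_aluminium = ln(0.00522/0.00447)/(2πk) = 0.1551/(2π·239) = 1.033×10^-4 m·K/W
  R'_HDPE = ln(0.00660/0.00522)/(2πk) = 0.2346/(2π·0.469) = 0.07960 m·K/W
  R'_PVC = ln(0.00761/0.00660)/(2πk) = 0.1424/(2π·0.173) = 0.1310 m·K/W
ΣR = 1.033×10^-4 + 0.07960 + 0.1310 = 0.2107 m·K/W
Q' = ΔT/ΣR = (94.8 °C − 20.3 °C)/0.2107 = 354 W/m

Q' = 354 W/m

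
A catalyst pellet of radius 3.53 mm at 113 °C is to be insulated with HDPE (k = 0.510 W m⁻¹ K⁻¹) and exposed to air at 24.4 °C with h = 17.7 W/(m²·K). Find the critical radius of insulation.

For a sphere, r_cr = 2k_ins/h = 2·0.510/17.7 = 0.0576 m = 5.76 cm

r_cr = 5.76 cm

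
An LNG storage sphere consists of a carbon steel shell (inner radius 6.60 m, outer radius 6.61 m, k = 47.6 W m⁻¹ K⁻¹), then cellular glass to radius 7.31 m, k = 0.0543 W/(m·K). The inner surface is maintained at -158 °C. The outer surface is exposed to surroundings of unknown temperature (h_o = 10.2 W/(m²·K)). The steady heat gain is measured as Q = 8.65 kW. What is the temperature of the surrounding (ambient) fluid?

Sum the resistances:
  R_carbon steel = (1/6.60 − 1/6.61)/(4πk) = 2.292×10^-4/(4π·47.6) = 3.832×10^-7 K/W
  R_cellular glass = (1/6.61 − 1/7.31)/(4πk) = 0.01449/(4π·0.0543) = 0.02123 K/W
  R_conv,out = 1/(4πr²h) = 1/(4π·7.31²·10.2) = 1.460×10^-4 K/W
ΣR = 0.02138 K/W
ΔT = Q·ΣR = 8650 × 0.02138 = 184.9 K
Heat flows inward, so T_out = T_in + ΔT = -158 + 184.9 = 26.9 °C

T_out = 26.9 °C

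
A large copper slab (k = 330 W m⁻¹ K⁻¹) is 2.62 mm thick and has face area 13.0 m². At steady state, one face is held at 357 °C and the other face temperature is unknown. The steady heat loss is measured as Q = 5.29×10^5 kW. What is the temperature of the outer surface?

Series resistances:
  R_copper = L/(kA) = 0.00262/(330·13.0) = 6.107×10^-7 K/W
ΣR = 6.107×10^-7 K/W
ΔT = Q·ΣR = 5.29×10^8 × 6.107×10^-7 = 323.1 K
Heat flows outward, so T_out = T_in − ΔT = 357 − 323.1 = 33.9 °C

T_out = 33.9 °C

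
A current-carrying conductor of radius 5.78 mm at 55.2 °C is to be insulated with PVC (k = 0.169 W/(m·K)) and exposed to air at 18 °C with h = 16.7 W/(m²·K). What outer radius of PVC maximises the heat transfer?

For a cylinder, r_cr = k_ins/h = 0.169/16.7 = 0.0101 m = 1.01 cm

r_cr = 1.01 cm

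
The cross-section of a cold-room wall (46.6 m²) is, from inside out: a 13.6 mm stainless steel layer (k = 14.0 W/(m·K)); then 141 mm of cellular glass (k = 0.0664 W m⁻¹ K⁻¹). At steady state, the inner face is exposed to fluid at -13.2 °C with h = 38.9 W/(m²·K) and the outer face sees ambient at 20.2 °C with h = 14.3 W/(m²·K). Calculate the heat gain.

Resistance network (inner→outer):
  R_conv,in = 1/(hA) = 1/(38.9·46.6) = 5.517×10^-4 K/W
  R_stainless steel = L/(kA) = 0.0136/(14.0·46.6) = 2.085×10^-5 K/W
  R_cellular glass = L/(kA) = 0.141/(0.0664·46.6) = 0.04557 K/W
  R_conv,out = 1/(hA) = 1/(14.3·46.6) = 0.001501 K/W
ΣR = 5.517×10^-4 + 2.085×10^-5 + 0.04557 + 0.001501 = 0.04764 K/W
Q = ΔT/ΣR = (-13.2 °C − 20.2 °C)/0.04764 = -701 W
(Negative Q ⇒ heat flows inward; heat gain = 701 W.)

Q = 701 W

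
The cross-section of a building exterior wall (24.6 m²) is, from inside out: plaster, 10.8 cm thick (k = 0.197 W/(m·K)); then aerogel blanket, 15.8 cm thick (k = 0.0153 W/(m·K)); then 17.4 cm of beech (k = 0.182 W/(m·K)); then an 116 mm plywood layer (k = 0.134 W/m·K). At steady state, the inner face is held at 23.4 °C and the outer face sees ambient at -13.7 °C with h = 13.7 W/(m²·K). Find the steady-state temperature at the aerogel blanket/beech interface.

Series thermal resistances, inner to outer:
  R_plaster = L/(kA) = 0.108/(0.197·24.6) = 0.02229 K/W
  R_aerogel blanket = L/(kA) = 0.158/(0.0153·24.6) = 0.4198 K/W
  R_beech = L/(kA) = 0.174/(0.182·24.6) = 0.03886 K/W
  R_plywood = L/(kA) = 0.116/(0.134·24.6) = 0.03519 K/W
  R_conv,out = 1/(hA) = 1/(13.7·24.6) = 0.002967 K/W
ΣR = 0.02229 + 0.4198 + 0.03886 + 0.03519 + 0.002967 = 0.5191 K/W
Q = ΔT/ΣR = (23.4 °C − -13.7 °C)/0.5191 = 71.47 W
From the inner boundary to the aerogel blanket/beech interface, ΣR_partial = 0.4421 K/W.
T_interface = T_in − Q·ΣR_partial = 23.4 °C − (71.47)(0.4421) = -8.20 °C

T = -8.20 °C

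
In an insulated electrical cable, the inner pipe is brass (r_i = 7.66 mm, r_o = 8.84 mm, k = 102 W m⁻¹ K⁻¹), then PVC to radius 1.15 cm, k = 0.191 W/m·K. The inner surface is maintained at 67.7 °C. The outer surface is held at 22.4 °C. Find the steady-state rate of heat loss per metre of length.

Series thermal resistances, inner to outer:
  R'_brass = ln(0.00884/0.00766)/(2πk) = 0.1433/(2π·102) = 2.236×10^-4 m·K/W
  R'_PVC = ln(0.0115/0.00884)/(2πk) = 0.2631/(2π·0.191) = 0.2192 m·K/W
ΣR = 2.236×10^-4 + 0.2192 = 0.2194 m·K/W
Q' = ΔT/ΣR = (67.7 °C − 22.4 °C)/0.2194 = 206 W/m

Q' = 206 W/m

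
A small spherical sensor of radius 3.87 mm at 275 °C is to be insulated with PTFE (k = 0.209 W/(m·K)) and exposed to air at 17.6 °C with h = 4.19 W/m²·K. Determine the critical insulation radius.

r_cr = 9.98 cm

For a sphere, r_cr = 2k_ins/h = 2·0.209/4.19 = 0.0998 m = 9.98 cm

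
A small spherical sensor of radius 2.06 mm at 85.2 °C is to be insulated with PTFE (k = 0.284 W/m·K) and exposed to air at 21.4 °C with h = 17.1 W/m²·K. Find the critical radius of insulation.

For a sphere, r_cr = 2k_ins/h = 2·0.284/17.1 = 0.0332 m = 3.32 cm

r_cr = 3.32 cm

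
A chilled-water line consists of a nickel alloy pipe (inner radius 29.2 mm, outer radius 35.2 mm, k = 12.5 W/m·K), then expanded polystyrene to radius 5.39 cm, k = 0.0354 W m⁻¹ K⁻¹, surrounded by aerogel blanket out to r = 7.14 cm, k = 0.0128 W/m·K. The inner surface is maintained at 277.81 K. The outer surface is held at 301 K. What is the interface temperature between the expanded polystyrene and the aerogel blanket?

Treat each layer as a resistance in series:
  R'_nickel alloy = ln(0.0352/0.0292)/(2πk) = 0.1869/(2π·12.5) = 0.002379 m·K/W
  R'_expanded polystyrene = ln(0.0539/0.0352)/(2πk) = 0.4261/(2π·0.0354) = 1.916 m·K/W
  R'_aerogel blanket = ln(0.0714/0.0539)/(2πk) = 0.2812/(2π·0.0128) = 3.496 m·K/W
ΣR = 0.002379 + 1.916 + 3.496 = 5.414 m·K/W
Q' = ΔT/ΣR = (277.81 K − 301 K)/5.414 = -4.283 W/m
From the inner boundary to the expanded polystyrene/aerogel blanket interface, ΣR_partial = 1.918 m·K/W.
T_interface = T_in − Q'·ΣR_partial = 277.81 K − (-4.283)(1.918) = 286.0 K

T = 286.0 K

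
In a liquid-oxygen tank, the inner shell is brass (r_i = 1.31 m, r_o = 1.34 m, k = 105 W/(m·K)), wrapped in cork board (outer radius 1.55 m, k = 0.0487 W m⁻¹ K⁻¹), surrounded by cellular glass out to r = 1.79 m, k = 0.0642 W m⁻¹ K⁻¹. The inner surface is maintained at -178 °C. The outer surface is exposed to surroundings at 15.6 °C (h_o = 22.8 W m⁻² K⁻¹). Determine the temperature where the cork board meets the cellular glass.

T = -61.1 °C

Series thermal resistances, inner to outer:
  R_brass = (1/1.31 − 1/1.34)/(4πk) = 0.01709/(4π·105) = 1.295×10^-5 K/W
  R_cork board = (1/1.34 − 1/1.55)/(4πk) = 0.1011/(4π·0.0487) = 0.1652 K/W
  R_cellular glass = (1/1.55 − 1/1.79)/(4πk) = 0.08650/(4π·0.0642) = 0.1072 K/W
  R_conv,out = 1/(4πr²h) = 1/(4π·1.79²·22.8) = 0.001089 K/W
ΣR = 1.295×10^-5 + 0.1652 + 0.1072 + 0.001089 = 0.2735 K/W
Q = ΔT/ΣR = (-178 °C − 15.6 °C)/0.2735 = -707.9 W
From the inner boundary to the cork board/cellular glass interface, ΣR_partial = 0.1652 K/W.
T_interface = T_in − Q·ΣR_partial = -178 °C − (-707.9)(0.1652) = -61.1 °C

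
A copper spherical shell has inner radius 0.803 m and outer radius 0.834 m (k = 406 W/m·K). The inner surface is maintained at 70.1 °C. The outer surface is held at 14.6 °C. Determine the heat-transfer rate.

Q = 4πk·ΔT/(1/r₁ − 1/r₂) = 4π × 406 × 55.5 / (1/0.803 − 1/0.834) = 6.12×10^6 W

Q = 6120 kW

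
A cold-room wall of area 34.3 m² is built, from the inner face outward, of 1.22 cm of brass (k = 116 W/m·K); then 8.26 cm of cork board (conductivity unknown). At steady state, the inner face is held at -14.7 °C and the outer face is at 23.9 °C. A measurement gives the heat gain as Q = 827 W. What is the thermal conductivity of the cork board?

ΣR = ΔT/Q = |-14.7 − 23.9|/827 = 0.04667 K/W
Known resistances:
  R_brass = L/(kA) = 0.0122/(116·34.3) = 3.066×10^-6 K/W
R_cork board = ΣR − ΣR_known = 0.04667 − 3.066×10^-6 = 0.04667 K/W
L/(kA) = 0.04667 ⇒ k = 0.0826/(0.04667·34.3) = 0.0516 W/m·K

k = 0.0516 W/m·K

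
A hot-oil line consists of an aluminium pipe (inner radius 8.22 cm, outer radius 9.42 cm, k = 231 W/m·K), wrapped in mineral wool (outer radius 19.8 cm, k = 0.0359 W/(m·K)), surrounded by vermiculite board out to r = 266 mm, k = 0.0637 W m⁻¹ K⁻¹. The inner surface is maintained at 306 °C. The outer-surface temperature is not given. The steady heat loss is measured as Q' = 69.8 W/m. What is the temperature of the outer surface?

T_out = 24.6 °C

Sum the resistances:
  R'_aluminium = ln(0.0942/0.0822)/(2πk) = 0.1363/(2π·231) = 9.388×10^-5 m·K/W
  R'_mineral wool = ln(0.198/0.0942)/(2πk) = 0.7428/(2π·0.0359) = 3.293 m·K/W
  R'_vermiculite board = ln(0.266/0.198)/(2πk) = 0.2952/(2π·0.0637) = 0.7376 m·K/W
ΣR = 4.031 m·K/W
ΔT = Q'·ΣR = 69.8 × 4.031 = 281.4 K
Heat flows outward, so T_out = T_in − ΔT = 306 − 281.4 = 24.6 °C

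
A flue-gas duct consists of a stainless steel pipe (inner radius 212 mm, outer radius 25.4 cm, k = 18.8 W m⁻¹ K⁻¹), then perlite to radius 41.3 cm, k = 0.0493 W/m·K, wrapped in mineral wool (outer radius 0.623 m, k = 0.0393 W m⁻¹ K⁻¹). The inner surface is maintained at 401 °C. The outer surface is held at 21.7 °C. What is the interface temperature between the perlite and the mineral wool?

T = 217 °C

Treat each layer as a resistance in series:
  R'_stainless steel = ln(0.254/0.212)/(2πk) = 0.1807/(2π·18.8) = 0.001530 m·K/W
  R'_perlite = ln(0.413/0.254)/(2πk) = 0.4861/(2π·0.0493) = 1.569 m·K/W
  R'_mineral wool = ln(0.623/0.413)/(2πk) = 0.4111/(2π·0.0393) = 1.665 m·K/W
ΣR = 0.001530 + 1.569 + 1.665 = 3.236 m·K/W
Q' = ΔT/ΣR = (401 °C − 21.7 °C)/3.236 = 117.2 W/m
From the inner boundary to the perlite/mineral wool interface, ΣR_partial = 1.571 m·K/W.
T_interface = T_in − Q'·ΣR_partial = 401 °C − (117.2)(1.571) = 217 °C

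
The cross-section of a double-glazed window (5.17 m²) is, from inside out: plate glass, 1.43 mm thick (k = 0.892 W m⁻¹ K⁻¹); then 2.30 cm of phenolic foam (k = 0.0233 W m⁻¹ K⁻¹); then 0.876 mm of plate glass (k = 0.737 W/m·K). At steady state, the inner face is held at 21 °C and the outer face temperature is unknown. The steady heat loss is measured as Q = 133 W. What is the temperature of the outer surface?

T_out = -4.47 °C

Series resistances:
  R_plate glass = L/(kA) = 0.00143/(0.892·5.17) = 3.101×10^-4 K/W
  R_phenolic foam = L/(kA) = 0.0230/(0.0233·5.17) = 0.1909 K/W
  R_plate glass = L/(kA) = 8.76×10^-4/(0.737·5.17) = 2.299×10^-4 K/W
ΣR = 0.1915 K/W
ΔT = Q·ΣR = 133 × 0.1915 = 25.47 K
Heat flows outward, so T_out = T_in − ΔT = 21 − 25.47 = -4.47 °C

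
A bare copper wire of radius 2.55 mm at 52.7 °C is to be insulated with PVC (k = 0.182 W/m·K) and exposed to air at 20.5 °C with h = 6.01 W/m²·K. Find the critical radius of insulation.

r_cr = 3.03 cm

For a cylinder, r_cr = k_ins/h = 0.182/6.01 = 0.0303 m = 3.03 cm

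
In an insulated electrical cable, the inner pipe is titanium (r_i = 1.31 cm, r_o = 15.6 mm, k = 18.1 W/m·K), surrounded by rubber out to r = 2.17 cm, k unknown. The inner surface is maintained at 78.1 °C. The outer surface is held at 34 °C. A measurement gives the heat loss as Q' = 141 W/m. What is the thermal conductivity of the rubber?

k = 0.169 W/m·K

ΣR = ΔT/Q' = |78.1 − 34|/141 = 0.3128 m·K/W
Known resistances:
  R'_titanium = ln(0.0156/0.0131)/(2πk) = 0.1747/(2π·18.1) = 0.001536 m·K/W
R_rubber = ΣR − ΣR_known = 0.3128 − 0.001536 = 0.3113 m·K/W
ln(r₂/r₁)/(2πk) = 0.3113 ⇒ k = 0.3300/(2π·0.3113) = 0.169 W/m·K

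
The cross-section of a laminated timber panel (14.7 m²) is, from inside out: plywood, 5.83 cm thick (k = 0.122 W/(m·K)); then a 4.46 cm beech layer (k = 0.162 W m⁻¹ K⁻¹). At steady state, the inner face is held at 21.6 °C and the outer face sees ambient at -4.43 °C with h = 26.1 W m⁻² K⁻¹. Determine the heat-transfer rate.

Treat each layer as a resistance in series:
  R_plywood = L/(kA) = 0.0583/(0.122·14.7) = 0.03251 K/W
  R_beech = L/(kA) = 0.0446/(0.162·14.7) = 0.01873 K/W
  R_conv,out = 1/(hA) = 1/(26.1·14.7) = 0.002606 K/W
ΣR = 0.03251 + 0.01873 + 0.002606 = 0.05385 K/W
Q = ΔT/ΣR = (21.6 °C − -4.43 °C)/0.05385 = 483 W

Q = 483 W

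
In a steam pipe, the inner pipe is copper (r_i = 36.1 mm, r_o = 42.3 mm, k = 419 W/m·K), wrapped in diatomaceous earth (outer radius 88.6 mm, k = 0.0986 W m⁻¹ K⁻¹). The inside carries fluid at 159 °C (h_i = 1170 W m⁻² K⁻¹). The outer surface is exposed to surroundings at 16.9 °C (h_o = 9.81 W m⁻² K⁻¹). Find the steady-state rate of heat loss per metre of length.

Treat each layer as a resistance in series:
  R'_conv,in = 1/(2πr h) = 1/(2π·0.0361·1170) = 0.003768 m·K/W
  R'_copper = ln(0.0423/0.0361)/(2πk) = 0.1585/(2π·419) = 6.020×10^-5 m·K/W
  R'_diatomaceous earth = ln(0.0886/0.0423)/(2πk) = 0.7393/(2π·0.0986) = 1.193 m·K/W
  R'_conv,out = 1/(2πr h) = 1/(2π·0.0886·9.81) = 0.1831 m·K/W
ΣR = 0.003768 + 6.020×10^-5 + 1.193 + 0.1831 = 1.380 m·K/W
Q' = ΔT/ΣR = (159 °C − 16.9 °C)/1.380 = 103 W/m

Q' = 103 W/m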